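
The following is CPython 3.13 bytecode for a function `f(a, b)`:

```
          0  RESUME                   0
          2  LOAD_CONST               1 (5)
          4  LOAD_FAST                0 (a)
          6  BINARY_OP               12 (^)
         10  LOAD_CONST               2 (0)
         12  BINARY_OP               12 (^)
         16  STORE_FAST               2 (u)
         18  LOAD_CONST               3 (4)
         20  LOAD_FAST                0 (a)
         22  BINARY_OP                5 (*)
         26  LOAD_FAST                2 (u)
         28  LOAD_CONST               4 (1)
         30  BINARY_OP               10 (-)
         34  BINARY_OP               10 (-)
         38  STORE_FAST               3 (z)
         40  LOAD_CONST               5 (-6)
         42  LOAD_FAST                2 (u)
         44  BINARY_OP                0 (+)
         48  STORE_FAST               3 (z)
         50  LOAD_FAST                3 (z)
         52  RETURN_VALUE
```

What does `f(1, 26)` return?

LOAD_CONST → push 5. Stack: [5]
LOAD_FAST a → push 1. Stack: [5, 1]
BINARY_OP ^ → 5 ^ 1 = 4. Stack: [4]
LOAD_CONST → push 0. Stack: [4, 0]
BINARY_OP ^ → 4 ^ 0 = 4. Stack: [4]
STORE_FAST u → u=4. Stack: []
LOAD_CONST → push 4. Stack: [4]
LOAD_FAST a → push 1. Stack: [4, 1]
BINARY_OP * → 4 * 1 = 4. Stack: [4]
LOAD_FAST u → push 4. Stack: [4, 4]
LOAD_CONST → push 1. Stack: [4, 4, 1]
BINARY_OP - → 4 - 1 = 3. Stack: [4, 3]
BINARY_OP - → 4 - 3 = 1. Stack: [1]
STORE_FAST z → z=1. Stack: []
LOAD_CONST → push -6. Stack: [-6]
LOAD_FAST u → push 4. Stack: [-6, 4]
BINARY_OP + → -6 + 4 = -2. Stack: [-2]
STORE_FAST z → z=-2. Stack: []
LOAD_FAST z → push -2. Stack: [-2]
RETURN_VALUE → return -2.

-2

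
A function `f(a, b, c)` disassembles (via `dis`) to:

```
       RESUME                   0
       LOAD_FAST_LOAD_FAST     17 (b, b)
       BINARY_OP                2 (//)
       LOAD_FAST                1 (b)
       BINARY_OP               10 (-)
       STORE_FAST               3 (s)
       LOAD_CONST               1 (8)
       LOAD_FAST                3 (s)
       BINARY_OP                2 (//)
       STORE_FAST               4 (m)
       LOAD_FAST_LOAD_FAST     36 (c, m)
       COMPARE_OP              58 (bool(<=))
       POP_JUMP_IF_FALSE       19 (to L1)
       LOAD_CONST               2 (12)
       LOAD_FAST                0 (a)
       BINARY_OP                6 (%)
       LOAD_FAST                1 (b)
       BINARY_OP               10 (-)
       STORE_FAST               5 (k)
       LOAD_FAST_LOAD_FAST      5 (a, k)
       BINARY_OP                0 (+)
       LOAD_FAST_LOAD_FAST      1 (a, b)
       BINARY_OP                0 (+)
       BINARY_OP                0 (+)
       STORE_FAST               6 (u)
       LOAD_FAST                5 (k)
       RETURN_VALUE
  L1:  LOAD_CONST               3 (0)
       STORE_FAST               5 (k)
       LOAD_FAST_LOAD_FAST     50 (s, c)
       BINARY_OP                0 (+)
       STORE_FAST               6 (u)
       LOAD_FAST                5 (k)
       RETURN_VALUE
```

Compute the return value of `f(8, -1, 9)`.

LOAD_FAST_LOAD_FAST b,b → push -1,-1. Stack: [-1, -1]
BINARY_OP // → -1 // -1 = 1. Stack: [1]
LOAD_FAST b → push -1. Stack: [1, -1]
BINARY_OP - → 1 - -1 = 2. Stack: [2]
STORE_FAST s → s=2. Stack: []
LOAD_CONST → push 8. Stack: [8]
LOAD_FAST s → push 2. Stack: [8, 2]
BINARY_OP // → 8 // 2 = 4. Stack: [4]
STORE_FAST m → m=4. Stack: []
LOAD_FAST_LOAD_FAST c,m → push 9,4. Stack: [9, 4]
COMPARE_OP bool(<=) → 9 vs 4 = False. Stack: [False]
POP_JUMP_IF_FALSE → pop False; jump. Stack: []
LOAD_CONST → push 0. Stack: [0]
STORE_FAST k → k=0. Stack: []
LOAD_FAST_LOAD_FAST s,c → push 2,9. Stack: [2, 9]
BINARY_OP + → 2 + 9 = 11. Stack: [11]
STORE_FAST u → u=11. Stack: []
LOAD_FAST k → push 0. Stack: [0]
RETURN_VALUE → return 0.

0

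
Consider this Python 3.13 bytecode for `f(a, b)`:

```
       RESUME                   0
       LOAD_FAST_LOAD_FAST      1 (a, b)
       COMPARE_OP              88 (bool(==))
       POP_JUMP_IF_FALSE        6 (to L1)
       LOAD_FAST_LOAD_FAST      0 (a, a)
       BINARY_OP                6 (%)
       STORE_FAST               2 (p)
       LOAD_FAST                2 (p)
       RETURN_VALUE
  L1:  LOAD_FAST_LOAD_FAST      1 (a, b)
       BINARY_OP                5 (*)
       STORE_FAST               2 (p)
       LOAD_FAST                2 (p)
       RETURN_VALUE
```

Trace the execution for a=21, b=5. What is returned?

105

LOAD_FAST_LOAD_FAST a,b → push 21,5. Stack: [21, 5]
COMPARE_OP bool(==) → 21 vs 5 = False. Stack: [False]
POP_JUMP_IF_FALSE → pop False; jump. Stack: []
LOAD_FAST_LOAD_FAST a,b → push 21,5. Stack: [21, 5]
BINARY_OP * → 21 * 5 = 105. Stack: [105]
STORE_FAST p → p=105. Stack: []
LOAD_FAST p → push 105. Stack: [105]
RETURN_VALUE → return 105.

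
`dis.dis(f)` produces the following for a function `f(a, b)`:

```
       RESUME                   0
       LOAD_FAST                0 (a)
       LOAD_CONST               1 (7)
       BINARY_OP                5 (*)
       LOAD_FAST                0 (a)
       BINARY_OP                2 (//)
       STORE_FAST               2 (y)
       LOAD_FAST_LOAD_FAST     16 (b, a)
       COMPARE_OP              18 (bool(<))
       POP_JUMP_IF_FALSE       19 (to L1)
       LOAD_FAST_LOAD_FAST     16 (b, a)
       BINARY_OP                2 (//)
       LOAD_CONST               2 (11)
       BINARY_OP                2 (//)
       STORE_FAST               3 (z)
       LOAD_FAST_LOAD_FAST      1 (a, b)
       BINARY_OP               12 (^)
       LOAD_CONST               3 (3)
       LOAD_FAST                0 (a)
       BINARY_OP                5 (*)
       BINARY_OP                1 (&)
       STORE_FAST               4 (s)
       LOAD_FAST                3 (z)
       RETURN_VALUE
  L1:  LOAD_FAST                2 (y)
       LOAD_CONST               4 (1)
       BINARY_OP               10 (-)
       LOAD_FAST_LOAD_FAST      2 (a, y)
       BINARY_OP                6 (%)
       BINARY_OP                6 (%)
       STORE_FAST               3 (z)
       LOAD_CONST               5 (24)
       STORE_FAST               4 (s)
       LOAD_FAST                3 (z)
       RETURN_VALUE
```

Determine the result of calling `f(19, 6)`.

0

LOAD_FAST a → push 19. Stack: [19]
LOAD_CONST → push 7. Stack: [19, 7]
BINARY_OP * → 19 * 7 = 133. Stack: [133]
LOAD_FAST a → push 19. Stack: [133, 19]
BINARY_OP // → 133 // 19 = 7. Stack: [7]
STORE_FAST y → y=7. Stack: []
LOAD_FAST_LOAD_FAST b,a → push 6,19. Stack: [6, 19]
COMPARE_OP bool(<) → 6 vs 19 = True. Stack: [True]
POP_JUMP_IF_FALSE → pop True; no jump. Stack: []
LOAD_FAST_LOAD_FAST b,a → push 6,19. Stack: [6, 19]
BINARY_OP // → 6 // 19 = 0. Stack: [0]
LOAD_CONST → push 11. Stack: [0, 11]
BINARY_OP // → 0 // 11 = 0. Stack: [0]
STORE_FAST z → z=0. Stack: []
LOAD_FAST_LOAD_FAST a,b → push 19,6. Stack: [19, 6]
BINARY_OP ^ → 19 ^ 6 = 21. Stack: [21]
LOAD_CONST → push 3. Stack: [21, 3]
LOAD_FAST a → push 19. Stack: [21, 3, 19]
BINARY_OP * → 3 * 19 = 57. Stack: [21, 57]
BINARY_OP & → 21 & 57 = 17. Stack: [17]
STORE_FAST s → s=17. Stack: []
LOAD_FAST z → push 0. Stack: [0]
RETURN_VALUE → return 0.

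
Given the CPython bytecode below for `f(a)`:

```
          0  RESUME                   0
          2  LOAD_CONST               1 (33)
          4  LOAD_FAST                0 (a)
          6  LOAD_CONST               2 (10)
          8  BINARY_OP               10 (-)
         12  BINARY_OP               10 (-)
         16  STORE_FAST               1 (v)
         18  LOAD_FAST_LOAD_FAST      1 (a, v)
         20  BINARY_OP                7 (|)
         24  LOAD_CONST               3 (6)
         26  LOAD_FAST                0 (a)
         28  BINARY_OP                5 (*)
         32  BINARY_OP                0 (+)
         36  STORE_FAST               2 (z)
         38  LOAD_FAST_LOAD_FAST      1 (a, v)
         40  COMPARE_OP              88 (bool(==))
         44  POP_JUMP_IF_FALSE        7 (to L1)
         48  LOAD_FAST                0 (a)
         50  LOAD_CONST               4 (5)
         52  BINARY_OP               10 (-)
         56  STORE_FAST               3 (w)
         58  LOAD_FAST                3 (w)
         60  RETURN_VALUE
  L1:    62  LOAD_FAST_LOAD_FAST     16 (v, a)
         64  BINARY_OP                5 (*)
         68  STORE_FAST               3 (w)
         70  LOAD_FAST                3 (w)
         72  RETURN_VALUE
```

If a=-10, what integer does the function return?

LOAD_CONST → push 33. Stack: [33]
LOAD_FAST a → push -10. Stack: [33, -10]
LOAD_CONST → push 10. Stack: [33, -10, 10]
BINARY_OP - → -10 - 10 = -20. Stack: [33, -20]
BINARY_OP - → 33 - -20 = 53. Stack: [53]
STORE_FAST v → v=53. Stack: []
LOAD_FAST_LOAD_FAST a,v → push -10,53. Stack: [-10, 53]
BINARY_OP | → -10 | 53 = -9. Stack: [-9]
LOAD_CONST → push 6. Stack: [-9, 6]
LOAD_FAST a → push -10. Stack: [-9, 6, -10]
BINARY_OP * → 6 * -10 = -60. Stack: [-9, -60]
BINARY_OP + → -9 + -60 = -69. Stack: [-69]
STORE_FAST z → z=-69. Stack: []
LOAD_FAST_LOAD_FAST a,v → push -10,53. Stack: [-10, 53]
COMPARE_OP bool(==) → -10 vs 53 = False. Stack: [False]
POP_JUMP_IF_FALSE → pop False; jump. Stack: []
LOAD_FAST_LOAD_FAST v,a → push 53,-10. Stack: [53, -10]
BINARY_OP * → 53 * -10 = -530. Stack: [-530]
STORE_FAST w → w=-530. Stack: []
LOAD_FAST w → push -530. Stack: [-530]
RETURN_VALUE → return -530.

-530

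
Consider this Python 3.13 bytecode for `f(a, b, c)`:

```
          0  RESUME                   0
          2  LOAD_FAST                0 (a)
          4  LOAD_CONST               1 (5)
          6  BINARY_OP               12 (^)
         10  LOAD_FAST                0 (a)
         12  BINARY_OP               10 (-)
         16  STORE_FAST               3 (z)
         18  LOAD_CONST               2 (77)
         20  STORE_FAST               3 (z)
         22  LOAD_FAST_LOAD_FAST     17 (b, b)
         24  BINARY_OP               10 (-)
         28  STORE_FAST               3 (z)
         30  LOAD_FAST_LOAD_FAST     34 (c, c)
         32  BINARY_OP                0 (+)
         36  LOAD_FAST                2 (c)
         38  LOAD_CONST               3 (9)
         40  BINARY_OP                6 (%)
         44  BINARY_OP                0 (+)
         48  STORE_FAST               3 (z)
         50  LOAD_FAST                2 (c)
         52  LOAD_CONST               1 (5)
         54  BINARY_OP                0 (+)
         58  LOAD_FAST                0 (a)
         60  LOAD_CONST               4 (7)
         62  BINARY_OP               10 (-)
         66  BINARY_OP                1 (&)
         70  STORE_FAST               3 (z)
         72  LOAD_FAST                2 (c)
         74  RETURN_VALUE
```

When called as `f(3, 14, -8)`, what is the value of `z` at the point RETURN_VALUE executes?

-4

LOAD_FAST a → push 3. Stack: [3]
LOAD_CONST → push 5. Stack: [3, 5]
BINARY_OP ^ → 3 ^ 5 = 6. Stack: [6]
LOAD_FAST a → push 3. Stack: [6, 3]
BINARY_OP - → 6 - 3 = 3. Stack: [3]
STORE_FAST z → z=3. Stack: []
LOAD_CONST → push 77. Stack: [77]
STORE_FAST z → z=77. Stack: []
LOAD_FAST_LOAD_FAST b,b → push 14,14. Stack: [14, 14]
BINARY_OP - → 14 - 14 = 0. Stack: [0]
STORE_FAST z → z=0. Stack: []
LOAD_FAST_LOAD_FAST c,c → push -8,-8. Stack: [-8, -8]
BINARY_OP + → -8 + -8 = -16. Stack: [-16]
LOAD_FAST c → push -8. Stack: [-16, -8]
LOAD_CONST → push 9. Stack: [-16, -8, 9]
BINARY_OP % → -8 % 9 = 1. Stack: [-16, 1]
BINARY_OP + → -16 + 1 = -15. Stack: [-15]
STORE_FAST z → z=-15. Stack: []
LOAD_FAST c → push -8. Stack: [-8]
LOAD_CONST → push 5. Stack: [-8, 5]
BINARY_OP + → -8 + 5 = -3. Stack: [-3]
LOAD_FAST a → push 3. Stack: [-3, 3]
LOAD_CONST → push 7. Stack: [-3, 3, 7]
BINARY_OP - → 3 - 7 = -4. Stack: [-3, -4]
BINARY_OP & → -3 & -4 = -4. Stack: [-4]
STORE_FAST z → z=-4. Stack: []
LOAD_FAST c → push -8. Stack: [-8]
RETURN_VALUE → return -8.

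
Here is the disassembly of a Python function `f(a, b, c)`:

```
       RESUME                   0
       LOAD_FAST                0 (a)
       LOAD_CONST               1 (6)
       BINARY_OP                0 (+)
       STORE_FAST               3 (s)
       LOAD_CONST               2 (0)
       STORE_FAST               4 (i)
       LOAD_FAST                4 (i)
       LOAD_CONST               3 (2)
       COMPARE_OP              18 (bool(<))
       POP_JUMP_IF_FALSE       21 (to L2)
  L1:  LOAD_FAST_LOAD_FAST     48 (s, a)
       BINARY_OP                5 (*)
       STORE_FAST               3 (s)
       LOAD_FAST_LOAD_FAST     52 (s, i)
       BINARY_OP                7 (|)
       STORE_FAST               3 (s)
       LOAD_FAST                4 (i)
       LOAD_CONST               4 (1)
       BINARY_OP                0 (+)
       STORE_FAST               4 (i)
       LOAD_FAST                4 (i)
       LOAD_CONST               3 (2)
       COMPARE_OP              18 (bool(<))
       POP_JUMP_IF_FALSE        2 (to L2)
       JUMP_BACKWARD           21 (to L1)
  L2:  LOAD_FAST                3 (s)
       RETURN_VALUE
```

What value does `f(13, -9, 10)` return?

3211

LOAD_FAST a → push 13. Stack: [13]
LOAD_CONST → push 6. Stack: [13, 6]
BINARY_OP + → 13 + 6 = 19. Stack: [19]
STORE_FAST s → s=19. Stack: []
LOAD_CONST → push 0. Stack: [0]
STORE_FAST i → i=0. Stack: []
LOAD_FAST i → push 0. Stack: [0]
LOAD_CONST → push 2. Stack: [0, 2]
COMPARE_OP bool(<) → 0 vs 2 = True. Stack: [True]
POP_JUMP_IF_FALSE → pop True; no jump. Stack: []
LOAD_FAST_LOAD_FAST s,a → push 19,13. Stack: [19, 13]
BINARY_OP * → 19 * 13 = 247. Stack: [247]
STORE_FAST s → s=247. Stack: []
LOAD_FAST_LOAD_FAST s,i → push 247,0. Stack: [247, 0]
BINARY_OP | → 247 | 0 = 247. Stack: [247]
STORE_FAST s → s=247. Stack: []
LOAD_FAST i → push 0. Stack: [0]
LOAD_CONST → push 1. Stack: [0, 1]
BINARY_OP + → 0 + 1 = 1. Stack: [1]
STORE_FAST i → i=1. Stack: []
LOAD_FAST i → push 1. Stack: [1]
LOAD_CONST → push 2. Stack: [1, 2]
COMPARE_OP bool(<) → 1 vs 2 = True. Stack: [True]
POP_JUMP_IF_FALSE → pop True; no jump. Stack: []
LOAD_FAST_LOAD_FAST s,a → push 247,13. Stack: [247, 13]
BINARY_OP * → 247 * 13 = 3211. Stack: [3211]
STORE_FAST s → s=3211. Stack: []
LOAD_FAST_LOAD_FAST s,i → push 3211,1. Stack: [3211, 1]
BINARY_OP | → 3211 | 1 = 3211. Stack: [3211]
STORE_FAST s → s=3211. Stack: []
LOAD_FAST i → push 1. Stack: [1]
LOAD_CONST → push 1. Stack: [1, 1]
BINARY_OP + → 1 + 1 = 2. Stack: [2]
STORE_FAST i → i=2. Stack: []
LOAD_FAST i → push 2. Stack: [2]
LOAD_CONST → push 2. Stack: [2, 2]
COMPARE_OP bool(<) → 2 vs 2 = False. Stack: [False]
POP_JUMP_IF_FALSE → pop False; jump. Stack: []
LOAD_FAST s → push 3211. Stack: [3211]
RETURN_VALUE → return 3211.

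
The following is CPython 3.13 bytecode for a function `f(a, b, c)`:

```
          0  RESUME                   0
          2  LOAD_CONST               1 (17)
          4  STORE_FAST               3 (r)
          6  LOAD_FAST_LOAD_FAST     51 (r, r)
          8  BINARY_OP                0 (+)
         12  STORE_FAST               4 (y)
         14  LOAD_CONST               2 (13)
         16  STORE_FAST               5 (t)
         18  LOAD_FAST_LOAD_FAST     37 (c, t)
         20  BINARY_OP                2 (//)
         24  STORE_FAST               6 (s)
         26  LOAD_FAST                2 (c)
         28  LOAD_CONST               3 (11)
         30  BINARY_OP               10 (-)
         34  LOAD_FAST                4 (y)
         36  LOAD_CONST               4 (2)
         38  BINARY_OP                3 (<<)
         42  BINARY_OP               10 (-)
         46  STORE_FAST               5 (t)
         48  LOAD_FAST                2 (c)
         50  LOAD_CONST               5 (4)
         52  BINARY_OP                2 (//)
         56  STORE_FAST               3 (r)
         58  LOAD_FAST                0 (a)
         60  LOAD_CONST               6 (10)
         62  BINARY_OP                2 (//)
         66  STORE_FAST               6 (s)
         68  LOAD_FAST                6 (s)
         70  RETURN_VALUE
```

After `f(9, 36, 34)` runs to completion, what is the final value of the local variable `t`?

LOAD_CONST → push 17. Stack: [17]
STORE_FAST r → r=17. Stack: []
LOAD_FAST_LOAD_FAST r,r → push 17,17. Stack: [17, 17]
BINARY_OP + → 17 + 17 = 34. Stack: [34]
STORE_FAST y → y=34. Stack: []
LOAD_CONST → push 13. Stack: [13]
STORE_FAST t → t=13. Stack: []
LOAD_FAST_LOAD_FAST c,t → push 34,13. Stack: [34, 13]
BINARY_OP // → 34 // 13 = 2. Stack: [2]
STORE_FAST s → s=2. Stack: []
LOAD_FAST c → push 34. Stack: [34]
LOAD_CONST → push 11. Stack: [34, 11]
BINARY_OP - → 34 - 11 = 23. Stack: [23]
LOAD_FAST y → push 34. Stack: [23, 34]
LOAD_CONST → push 2. Stack: [23, 34, 2]
BINARY_OP << → 34 << 2 = 136. Stack: [23, 136]
BINARY_OP - → 23 - 136 = -113. Stack: [-113]
STORE_FAST t → t=-113. Stack: []
LOAD_FAST c → push 34. Stack: [34]
LOAD_CONST → push 4. Stack: [34, 4]
BINARY_OP // → 34 // 4 = 8. Stack: [8]
STORE_FAST r → r=8. Stack: []
LOAD_FAST a → push 9. Stack: [9]
LOAD_CONST → push 10. Stack: [9, 10]
BINARY_OP // → 9 // 10 = 0. Stack: [0]
STORE_FAST s → s=0. Stack: []
LOAD_FAST s → push 0. Stack: [0]
RETURN_VALUE → return 0.

-113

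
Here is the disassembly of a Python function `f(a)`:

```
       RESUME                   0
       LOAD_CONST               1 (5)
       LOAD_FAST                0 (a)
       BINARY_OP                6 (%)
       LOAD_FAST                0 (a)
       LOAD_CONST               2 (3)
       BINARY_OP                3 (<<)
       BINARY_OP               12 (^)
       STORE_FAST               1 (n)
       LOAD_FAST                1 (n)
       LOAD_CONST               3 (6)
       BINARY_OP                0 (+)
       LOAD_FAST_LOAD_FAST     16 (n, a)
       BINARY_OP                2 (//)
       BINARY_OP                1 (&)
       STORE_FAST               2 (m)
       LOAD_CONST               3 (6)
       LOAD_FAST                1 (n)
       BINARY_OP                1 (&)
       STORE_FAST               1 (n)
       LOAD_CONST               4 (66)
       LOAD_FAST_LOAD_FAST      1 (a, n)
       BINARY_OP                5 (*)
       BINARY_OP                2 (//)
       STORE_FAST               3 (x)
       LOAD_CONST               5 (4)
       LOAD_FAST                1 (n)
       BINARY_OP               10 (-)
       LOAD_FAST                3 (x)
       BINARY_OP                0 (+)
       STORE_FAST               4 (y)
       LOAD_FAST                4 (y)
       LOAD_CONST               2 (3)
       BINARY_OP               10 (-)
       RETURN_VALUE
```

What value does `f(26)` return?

LOAD_CONST → push 5. Stack: [5]
LOAD_FAST a → push 26. Stack: [5, 26]
BINARY_OP % → 5 % 26 = 5. Stack: [5]
LOAD_FAST a → push 26. Stack: [5, 26]
LOAD_CONST → push 3. Stack: [5, 26, 3]
BINARY_OP << → 26 << 3 = 208. Stack: [5, 208]
BINARY_OP ^ → 5 ^ 208 = 213. Stack: [213]
STORE_FAST n → n=213. Stack: []
LOAD_FAST n → push 213. Stack: [213]
LOAD_CONST → push 6. Stack: [213, 6]
BINARY_OP + → 213 + 6 = 219. Stack: [219]
LOAD_FAST_LOAD_FAST n,a → push 213,26. Stack: [219, 213, 26]
BINARY_OP // → 213 // 26 = 8. Stack: [219, 8]
BINARY_OP & → 219 & 8 = 8. Stack: [8]
STORE_FAST m → m=8. Stack: []
LOAD_CONST → push 6. Stack: [6]
LOAD_FAST n → push 213. Stack: [6, 213]
BINARY_OP & → 6 & 213 = 4. Stack: [4]
STORE_FAST n → n=4. Stack: []
LOAD_CONST → push 66. Stack: [66]
LOAD_FAST_LOAD_FAST a,n → push 26,4. Stack: [66, 26, 4]
BINARY_OP * → 26 * 4 = 104. Stack: [66, 104]
BINARY_OP // → 66 // 104 = 0. Stack: [0]
STORE_FAST x → x=0. Stack: []
LOAD_CONST → push 4. Stack: [4]
LOAD_FAST n → push 4. Stack: [4, 4]
BINARY_OP - → 4 - 4 = 0. Stack: [0]
LOAD_FAST x → push 0. Stack: [0, 0]
BINARY_OP + → 0 + 0 = 0. Stack: [0]
STORE_FAST y → y=0. Stack: []
LOAD_FAST y → push 0. Stack: [0]
LOAD_CONST → push 3. Stack: [0, 3]
BINARY_OP - → 0 - 3 = -3. Stack: [-3]
RETURN_VALUE → return -3.

-3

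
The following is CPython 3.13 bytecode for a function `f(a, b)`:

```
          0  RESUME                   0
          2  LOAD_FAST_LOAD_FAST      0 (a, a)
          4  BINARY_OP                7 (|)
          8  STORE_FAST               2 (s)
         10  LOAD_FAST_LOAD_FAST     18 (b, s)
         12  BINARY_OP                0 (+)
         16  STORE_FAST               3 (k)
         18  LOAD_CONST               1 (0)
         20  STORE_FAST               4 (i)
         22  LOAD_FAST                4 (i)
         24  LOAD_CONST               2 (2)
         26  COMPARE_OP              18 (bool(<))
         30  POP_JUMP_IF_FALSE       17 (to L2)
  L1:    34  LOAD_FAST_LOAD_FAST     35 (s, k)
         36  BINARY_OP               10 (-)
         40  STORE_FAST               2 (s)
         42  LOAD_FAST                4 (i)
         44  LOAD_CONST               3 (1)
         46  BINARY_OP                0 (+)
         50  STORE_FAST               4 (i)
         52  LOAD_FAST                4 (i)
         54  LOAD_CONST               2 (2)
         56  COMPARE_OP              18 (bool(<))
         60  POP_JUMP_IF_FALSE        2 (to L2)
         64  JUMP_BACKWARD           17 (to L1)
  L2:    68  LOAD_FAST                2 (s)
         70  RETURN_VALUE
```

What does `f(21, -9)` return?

LOAD_FAST_LOAD_FAST a,a → push 21,21. Stack: [21, 21]
BINARY_OP | → 21 | 21 = 21. Stack: [21]
STORE_FAST s → s=21. Stack: []
LOAD_FAST_LOAD_FAST b,s → push -9,21. Stack: [-9, 21]
BINARY_OP + → -9 + 21 = 12. Stack: [12]
STORE_FAST k → k=12. Stack: []
LOAD_CONST → push 0. Stack: [0]
STORE_FAST i → i=0. Stack: []
LOAD_FAST i → push 0. Stack: [0]
LOAD_CONST → push 2. Stack: [0, 2]
COMPARE_OP bool(<) → 0 vs 2 = True. Stack: [True]
POP_JUMP_IF_FALSE → pop True; no jump. Stack: []
LOAD_FAST_LOAD_FAST s,k → push 21,12. Stack: [21, 12]
BINARY_OP - → 21 - 12 = 9. Stack: [9]
STORE_FAST s → s=9. Stack: []
LOAD_FAST i → push 0. Stack: [0]
LOAD_CONST → push 1. Stack: [0, 1]
BINARY_OP + → 0 + 1 = 1. Stack: [1]
STORE_FAST i → i=1. Stack: []
LOAD_FAST i → push 1. Stack: [1]
LOAD_CONST → push 2. Stack: [1, 2]
COMPARE_OP bool(<) → 1 vs 2 = True. Stack: [True]
POP_JUMP_IF_FALSE → pop True; no jump. Stack: []
LOAD_FAST_LOAD_FAST s,k → push 9,12. Stack: [9, 12]
BINARY_OP - → 9 - 12 = -3. Stack: [-3]
STORE_FAST s → s=-3. Stack: []
LOAD_FAST i → push 1. Stack: [1]
LOAD_CONST → push 1. Stack: [1, 1]
BINARY_OP + → 1 + 1 = 2. Stack: [2]
STORE_FAST i → i=2. Stack: []
LOAD_FAST i → push 2. Stack: [2]
LOAD_CONST → push 2. Stack: [2, 2]
COMPARE_OP bool(<) → 2 vs 2 = False. Stack: [False]
POP_JUMP_IF_FALSE → pop False; jump. Stack: []
LOAD_FAST s → push -3. Stack: [-3]
RETURN_VALUE → return -3.

-3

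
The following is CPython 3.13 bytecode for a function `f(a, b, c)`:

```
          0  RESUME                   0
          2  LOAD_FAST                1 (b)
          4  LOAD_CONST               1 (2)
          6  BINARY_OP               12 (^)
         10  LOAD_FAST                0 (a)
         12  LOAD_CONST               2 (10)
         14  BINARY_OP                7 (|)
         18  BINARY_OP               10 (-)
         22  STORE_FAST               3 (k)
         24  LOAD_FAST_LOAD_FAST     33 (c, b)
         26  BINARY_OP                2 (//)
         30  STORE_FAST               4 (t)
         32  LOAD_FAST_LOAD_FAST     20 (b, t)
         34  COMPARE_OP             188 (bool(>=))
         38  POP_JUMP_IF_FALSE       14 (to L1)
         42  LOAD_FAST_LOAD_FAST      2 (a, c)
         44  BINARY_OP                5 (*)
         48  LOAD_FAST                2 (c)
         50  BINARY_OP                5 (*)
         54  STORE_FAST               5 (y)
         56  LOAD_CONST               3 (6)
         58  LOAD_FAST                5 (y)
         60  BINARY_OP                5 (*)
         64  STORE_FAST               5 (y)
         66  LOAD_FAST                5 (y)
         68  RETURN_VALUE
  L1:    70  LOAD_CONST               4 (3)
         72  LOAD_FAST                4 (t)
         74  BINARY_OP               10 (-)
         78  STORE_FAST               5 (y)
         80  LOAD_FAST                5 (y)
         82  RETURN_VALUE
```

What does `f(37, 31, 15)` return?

LOAD_FAST b → push 31. Stack: [31]
LOAD_CONST → push 2. Stack: [31, 2]
BINARY_OP ^ → 31 ^ 2 = 29. Stack: [29]
LOAD_FAST a → push 37. Stack: [29, 37]
LOAD_CONST → push 10. Stack: [29, 37, 10]
BINARY_OP | → 37 | 10 = 47. Stack: [29, 47]
BINARY_OP - → 29 - 47 = -18. Stack: [-18]
STORE_FAST k → k=-18. Stack: []
LOAD_FAST_LOAD_FAST c,b → push 15,31. Stack: [15, 31]
BINARY_OP // → 15 // 31 = 0. Stack: [0]
STORE_FAST t → t=0. Stack: []
LOAD_FAST_LOAD_FAST b,t → push 31,0. Stack: [31, 0]
COMPARE_OP bool(>=) → 31 vs 0 = True. Stack: [True]
POP_JUMP_IF_FALSE → pop True; no jump. Stack: []
LOAD_FAST_LOAD_FAST a,c → push 37,15. Stack: [37, 15]
BINARY_OP * → 37 * 15 = 555. Stack: [555]
LOAD_FAST c → push 15. Stack: [555, 15]
BINARY_OP * → 555 * 15 = 8325. Stack: [8325]
STORE_FAST y → y=8325. Stack: []
LOAD_CONST → push 6. Stack: [6]
LOAD_FAST y → push 8325. Stack: [6, 8325]
BINARY_OP * → 6 * 8325 = 49950. Stack: [49950]
STORE_FAST y → y=49950. Stack: []
LOAD_FAST y → push 49950. Stack: [49950]
RETURN_VALUE → return 49950.

49950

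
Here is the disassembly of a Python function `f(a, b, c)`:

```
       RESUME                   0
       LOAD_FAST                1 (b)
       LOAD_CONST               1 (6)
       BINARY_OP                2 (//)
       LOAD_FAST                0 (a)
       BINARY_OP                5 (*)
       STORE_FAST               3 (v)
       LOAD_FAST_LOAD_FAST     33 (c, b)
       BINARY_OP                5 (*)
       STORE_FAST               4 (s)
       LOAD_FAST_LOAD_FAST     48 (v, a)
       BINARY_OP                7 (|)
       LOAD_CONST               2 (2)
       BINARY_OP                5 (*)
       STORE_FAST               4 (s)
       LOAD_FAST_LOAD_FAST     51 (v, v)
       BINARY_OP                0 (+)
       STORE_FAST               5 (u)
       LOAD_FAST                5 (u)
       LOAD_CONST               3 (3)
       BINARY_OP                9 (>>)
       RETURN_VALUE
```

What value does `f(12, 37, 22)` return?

LOAD_FAST b → push 37. Stack: [37]
LOAD_CONST → push 6. Stack: [37, 6]
BINARY_OP // → 37 // 6 = 6. Stack: [6]
LOAD_FAST a → push 12. Stack: [6, 12]
BINARY_OP * → 6 * 12 = 72. Stack: [72]
STORE_FAST v → v=72. Stack: []
LOAD_FAST_LOAD_FAST c,b → push 22,37. Stack: [22, 37]
BINARY_OP * → 22 * 37 = 814. Stack: [814]
STORE_FAST s → s=814. Stack: []
LOAD_FAST_LOAD_FAST v,a → push 72,12. Stack: [72, 12]
BINARY_OP | → 72 | 12 = 76. Stack: [76]
LOAD_CONST → push 2. Stack: [76, 2]
BINARY_OP * → 76 * 2 = 152. Stack: [152]
STORE_FAST s → s=152. Stack: []
LOAD_FAST_LOAD_FAST v,v → push 72,72. Stack: [72, 72]
BINARY_OP + → 72 + 72 = 144. Stack: [144]
STORE_FAST u → u=144. Stack: []
LOAD_FAST u → push 144. Stack: [144]
LOAD_CONST → push 3. Stack: [144, 3]
BINARY_OP >> → 144 >> 3 = 18. Stack: [18]
RETURN_VALUE → return 18.

18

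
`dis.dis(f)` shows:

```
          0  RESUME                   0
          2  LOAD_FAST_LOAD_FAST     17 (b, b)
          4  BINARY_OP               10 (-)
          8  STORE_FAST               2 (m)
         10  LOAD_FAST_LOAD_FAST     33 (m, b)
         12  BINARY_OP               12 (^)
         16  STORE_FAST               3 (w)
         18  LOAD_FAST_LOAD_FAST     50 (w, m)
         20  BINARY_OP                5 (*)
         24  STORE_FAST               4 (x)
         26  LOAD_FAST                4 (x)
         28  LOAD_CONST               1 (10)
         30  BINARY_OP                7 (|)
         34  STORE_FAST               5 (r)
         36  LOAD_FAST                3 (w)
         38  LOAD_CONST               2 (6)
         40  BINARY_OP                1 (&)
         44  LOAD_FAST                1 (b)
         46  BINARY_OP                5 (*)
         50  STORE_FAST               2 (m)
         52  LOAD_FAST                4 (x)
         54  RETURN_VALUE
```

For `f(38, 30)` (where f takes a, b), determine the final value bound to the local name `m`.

180

LOAD_FAST_LOAD_FAST b,b → push 30,30. Stack: [30, 30]
BINARY_OP - → 30 - 30 = 0. Stack: [0]
STORE_FAST m → m=0. Stack: []
LOAD_FAST_LOAD_FAST m,b → push 0,30. Stack: [0, 30]
BINARY_OP ^ → 0 ^ 30 = 30. Stack: [30]
STORE_FAST w → w=30. Stack: []
LOAD_FAST_LOAD_FAST w,m → push 30,0. Stack: [30, 0]
BINARY_OP * → 30 * 0 = 0. Stack: [0]
STORE_FAST x → x=0. Stack: []
LOAD_FAST x → push 0. Stack: [0]
LOAD_CONST → push 10. Stack: [0, 10]
BINARY_OP | → 0 | 10 = 10. Stack: [10]
STORE_FAST r → r=10. Stack: []
LOAD_FAST w → push 30. Stack: [30]
LOAD_CONST → push 6. Stack: [30, 6]
BINARY_OP & → 30 & 6 = 6. Stack: [6]
LOAD_FAST b → push 30. Stack: [6, 30]
BINARY_OP * → 6 * 30 = 180. Stack: [180]
STORE_FAST m → m=180. Stack: []
LOAD_FAST x → push 0. Stack: [0]
RETURN_VALUE → return 0.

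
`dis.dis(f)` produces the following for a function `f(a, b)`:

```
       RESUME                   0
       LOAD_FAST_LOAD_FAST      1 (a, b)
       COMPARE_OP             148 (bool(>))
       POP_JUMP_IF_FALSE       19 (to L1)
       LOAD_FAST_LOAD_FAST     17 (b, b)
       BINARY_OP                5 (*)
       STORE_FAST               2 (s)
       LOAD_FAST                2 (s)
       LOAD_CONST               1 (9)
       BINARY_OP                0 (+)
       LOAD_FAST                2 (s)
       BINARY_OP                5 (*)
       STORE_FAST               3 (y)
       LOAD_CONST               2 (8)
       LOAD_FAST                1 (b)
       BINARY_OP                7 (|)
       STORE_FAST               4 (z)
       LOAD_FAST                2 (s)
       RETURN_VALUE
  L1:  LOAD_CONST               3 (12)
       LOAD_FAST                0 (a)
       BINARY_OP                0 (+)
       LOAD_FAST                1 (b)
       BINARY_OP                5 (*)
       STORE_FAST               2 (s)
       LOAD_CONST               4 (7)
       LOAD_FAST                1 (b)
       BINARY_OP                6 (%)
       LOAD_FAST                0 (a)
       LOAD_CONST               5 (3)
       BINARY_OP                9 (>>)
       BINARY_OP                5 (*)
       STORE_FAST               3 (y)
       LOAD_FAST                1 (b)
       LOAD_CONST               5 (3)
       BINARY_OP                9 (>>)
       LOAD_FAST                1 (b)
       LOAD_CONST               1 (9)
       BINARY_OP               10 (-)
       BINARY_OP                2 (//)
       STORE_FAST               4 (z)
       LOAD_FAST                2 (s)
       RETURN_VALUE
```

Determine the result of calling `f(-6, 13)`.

78

LOAD_FAST_LOAD_FAST a,b → push -6,13. Stack: [-6, 13]
COMPARE_OP bool(>) → -6 vs 13 = False. Stack: [False]
POP_JUMP_IF_FALSE → pop False; jump. Stack: []
LOAD_CONST → push 12. Stack: [12]
LOAD_FAST a → push -6. Stack: [12, -6]
BINARY_OP + → 12 + -6 = 6. Stack: [6]
LOAD_FAST b → push 13. Stack: [6, 13]
BINARY_OP * → 6 * 13 = 78. Stack: [78]
STORE_FAST s → s=78. Stack: []
LOAD_CONST → push 7. Stack: [7]
LOAD_FAST b → push 13. Stack: [7, 13]
BINARY_OP % → 7 % 13 = 7. Stack: [7]
LOAD_FAST a → push -6. Stack: [7, -6]
LOAD_CONST → push 3. Stack: [7, -6, 3]
BINARY_OP >> → -6 >> 3 = -1. Stack: [7, -1]
BINARY_OP * → 7 * -1 = -7. Stack: [-7]
STORE_FAST y → y=-7. Stack: []
LOAD_FAST b → push 13. Stack: [13]
LOAD_CONST → push 3. Stack: [13, 3]
BINARY_OP >> → 13 >> 3 = 1. Stack: [1]
LOAD_FAST b → push 13. Stack: [1, 13]
LOAD_CONST → push 9. Stack: [1, 13, 9]
BINARY_OP - → 13 - 9 = 4. Stack: [1, 4]
BINARY_OP // → 1 // 4 = 0. Stack: [0]
STORE_FAST z → z=0. Stack: []
LOAD_FAST s → push 78. Stack: [78]
RETURN_VALUE → return 78.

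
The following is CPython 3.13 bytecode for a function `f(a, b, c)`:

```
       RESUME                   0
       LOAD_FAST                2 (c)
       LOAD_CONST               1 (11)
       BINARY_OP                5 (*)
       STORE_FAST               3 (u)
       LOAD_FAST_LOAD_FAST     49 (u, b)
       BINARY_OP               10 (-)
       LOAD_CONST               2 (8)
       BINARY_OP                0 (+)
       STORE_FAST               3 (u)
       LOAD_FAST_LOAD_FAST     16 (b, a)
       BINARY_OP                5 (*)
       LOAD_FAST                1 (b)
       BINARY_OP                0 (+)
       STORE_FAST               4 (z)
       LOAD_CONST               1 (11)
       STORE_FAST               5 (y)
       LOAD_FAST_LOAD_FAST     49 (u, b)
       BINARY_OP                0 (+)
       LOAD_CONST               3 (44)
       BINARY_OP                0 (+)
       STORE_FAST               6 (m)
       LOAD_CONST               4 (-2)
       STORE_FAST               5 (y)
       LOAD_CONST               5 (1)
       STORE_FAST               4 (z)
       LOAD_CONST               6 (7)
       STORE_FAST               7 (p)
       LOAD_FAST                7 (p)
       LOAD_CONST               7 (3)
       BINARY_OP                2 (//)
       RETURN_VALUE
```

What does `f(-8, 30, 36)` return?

2

LOAD_FAST c → push 36. Stack: [36]
LOAD_CONST → push 11. Stack: [36, 11]
BINARY_OP * → 36 * 11 = 396. Stack: [396]
STORE_FAST u → u=396. Stack: []
LOAD_FAST_LOAD_FAST u,b → push 396,30. Stack: [396, 30]
BINARY_OP - → 396 - 30 = 366. Stack: [366]
LOAD_CONST → push 8. Stack: [366, 8]
BINARY_OP + → 366 + 8 = 374. Stack: [374]
STORE_FAST u → u=374. Stack: []
LOAD_FAST_LOAD_FAST b,a → push 30,-8. Stack: [30, -8]
BINARY_OP * → 30 * -8 = -240. Stack: [-240]
LOAD_FAST b → push 30. Stack: [-240, 30]
BINARY_OP + → -240 + 30 = -210. Stack: [-210]
STORE_FAST z → z=-210. Stack: []
LOAD_CONST → push 11. Stack: [11]
STORE_FAST y → y=11. Stack: []
LOAD_FAST_LOAD_FAST u,b → push 374,30. Stack: [374, 30]
BINARY_OP + → 374 + 30 = 404. Stack: [404]
LOAD_CONST → push 44. Stack: [404, 44]
BINARY_OP + → 404 + 44 = 448. Stack: [448]
STORE_FAST m → m=448. Stack: []
LOAD_CONST → push -2. Stack: [-2]
STORE_FAST y → y=-2. Stack: []
LOAD_CONST → push 1. Stack: [1]
STORE_FAST z → z=1. Stack: []
LOAD_CONST → push 7. Stack: [7]
STORE_FAST p → p=7. Stack: []
LOAD_FAST p → push 7. Stack: [7]
LOAD_CONST → push 3. Stack: [7, 3]
BINARY_OP // → 7 // 3 = 2. Stack: [2]
RETURN_VALUE → return 2.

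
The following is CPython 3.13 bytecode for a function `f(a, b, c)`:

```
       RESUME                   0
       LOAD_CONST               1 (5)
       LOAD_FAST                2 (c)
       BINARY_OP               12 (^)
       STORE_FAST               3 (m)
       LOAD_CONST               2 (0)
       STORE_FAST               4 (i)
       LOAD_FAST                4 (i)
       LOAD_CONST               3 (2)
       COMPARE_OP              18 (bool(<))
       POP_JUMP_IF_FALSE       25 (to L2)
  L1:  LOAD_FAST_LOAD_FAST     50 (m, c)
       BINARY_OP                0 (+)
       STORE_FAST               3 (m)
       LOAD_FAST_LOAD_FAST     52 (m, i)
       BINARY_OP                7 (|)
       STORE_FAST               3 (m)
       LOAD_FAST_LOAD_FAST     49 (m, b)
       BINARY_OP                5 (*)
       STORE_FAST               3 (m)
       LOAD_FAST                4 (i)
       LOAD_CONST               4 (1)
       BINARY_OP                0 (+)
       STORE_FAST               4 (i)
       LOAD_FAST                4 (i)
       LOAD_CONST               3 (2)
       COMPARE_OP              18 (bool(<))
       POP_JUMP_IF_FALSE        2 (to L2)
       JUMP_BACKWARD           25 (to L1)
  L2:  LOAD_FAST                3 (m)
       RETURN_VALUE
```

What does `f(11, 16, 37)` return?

18256

LOAD_CONST → push 5. Stack: [5]
LOAD_FAST c → push 37. Stack: [5, 37]
BINARY_OP ^ → 5 ^ 37 = 32. Stack: [32]
STORE_FAST m → m=32. Stack: []
LOAD_CONST → push 0. Stack: [0]
STORE_FAST i → i=0. Stack: []
LOAD_FAST i → push 0. Stack: [0]
LOAD_CONST → push 2. Stack: [0, 2]
COMPARE_OP bool(<) → 0 vs 2 = True. Stack: [True]
POP_JUMP_IF_FALSE → pop True; no jump. Stack: []
LOAD_FAST_LOAD_FAST m,c → push 32,37. Stack: [32, 37]
BINARY_OP + → 32 + 37 = 69. Stack: [69]
STORE_FAST m → m=69. Stack: []
LOAD_FAST_LOAD_FAST m,i → push 69,0. Stack: [69, 0]
BINARY_OP | → 69 | 0 = 69. Stack: [69]
STORE_FAST m → m=69. Stack: []
LOAD_FAST_LOAD_FAST m,b → push 69,16. Stack: [69, 16]
BINARY_OP * → 69 * 16 = 1104. Stack: [1104]
STORE_FAST m → m=1104. Stack: []
LOAD_FAST i → push 0. Stack: [0]
LOAD_CONST → push 1. Stack: [0, 1]
BINARY_OP + → 0 + 1 = 1. Stack: [1]
STORE_FAST i → i=1. Stack: []
LOAD_FAST i → push 1. Stack: [1]
LOAD_CONST → push 2. Stack: [1, 2]
COMPARE_OP bool(<) → 1 vs 2 = True. Stack: [True]
POP_JUMP_IF_FALSE → pop True; no jump. Stack: []
LOAD_FAST_LOAD_FAST m,c → push 1104,37. Stack: [1104, 37]
BINARY_OP + → 1104 + 37 = 1141. Stack: [1141]
STORE_FAST m → m=1141. Stack: []
LOAD_FAST_LOAD_FAST m,i → push 1141,1. Stack: [1141, 1]
BINARY_OP | → 1141 | 1 = 1141. Stack: [1141]
STORE_FAST m → m=1141. Stack: []
LOAD_FAST_LOAD_FAST m,b → push 1141,16. Stack: [1141, 16]
BINARY_OP * → 1141 * 16 = 18256. Stack: [18256]
STORE_FAST m → m=18256. Stack: []
LOAD_FAST i → push 1. Stack: [1]
LOAD_CONST → push 1. Stack: [1, 1]
BINARY_OP + → 1 + 1 = 2. Stack: [2]
STORE_FAST i → i=2. Stack: []
LOAD_FAST i → push 2. Stack: [2]
LOAD_CONST → push 2. Stack: [2, 2]
COMPARE_OP bool(<) → 2 vs 2 = False. Stack: [False]
POP_JUMP_IF_FALSE → pop False; jump. Stack: []
LOAD_FAST m → push 18256. Stack: [18256]
RETURN_VALUE → return 18256.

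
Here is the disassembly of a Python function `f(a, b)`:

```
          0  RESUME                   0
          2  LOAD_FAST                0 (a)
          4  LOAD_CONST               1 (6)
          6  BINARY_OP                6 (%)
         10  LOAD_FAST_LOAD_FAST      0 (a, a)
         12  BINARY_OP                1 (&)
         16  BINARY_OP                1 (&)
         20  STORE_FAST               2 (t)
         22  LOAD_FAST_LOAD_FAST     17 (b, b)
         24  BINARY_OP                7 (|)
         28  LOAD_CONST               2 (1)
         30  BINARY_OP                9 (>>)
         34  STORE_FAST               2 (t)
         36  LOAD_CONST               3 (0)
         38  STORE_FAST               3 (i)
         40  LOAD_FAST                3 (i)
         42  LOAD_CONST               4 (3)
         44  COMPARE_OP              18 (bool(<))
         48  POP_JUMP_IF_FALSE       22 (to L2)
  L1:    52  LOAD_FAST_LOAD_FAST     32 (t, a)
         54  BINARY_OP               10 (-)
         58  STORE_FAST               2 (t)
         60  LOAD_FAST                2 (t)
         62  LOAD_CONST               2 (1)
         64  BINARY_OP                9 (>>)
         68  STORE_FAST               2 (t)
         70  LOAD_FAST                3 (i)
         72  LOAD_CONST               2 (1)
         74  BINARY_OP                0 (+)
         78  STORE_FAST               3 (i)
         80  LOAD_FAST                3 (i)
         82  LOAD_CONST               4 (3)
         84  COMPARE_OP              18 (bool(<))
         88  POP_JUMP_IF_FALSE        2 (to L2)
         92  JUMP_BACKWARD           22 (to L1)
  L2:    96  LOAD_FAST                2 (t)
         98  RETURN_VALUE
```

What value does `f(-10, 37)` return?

LOAD_FAST a → push -10. Stack: [-10]
LOAD_CONST → push 6. Stack: [-10, 6]
BINARY_OP % → -10 % 6 = 2. Stack: [2]
LOAD_FAST_LOAD_FAST a,a → push -10,-10. Stack: [2, -10, -10]
BINARY_OP & → -10 & -10 = -10. Stack: [2, -10]
BINARY_OP & → 2 & -10 = 2. Stack: [2]
STORE_FAST t → t=2. Stack: []
LOAD_FAST_LOAD_FAST b,b → push 37,37. Stack: [37, 37]
BINARY_OP | → 37 | 37 = 37. Stack: [37]
LOAD_CONST → push 1. Stack: [37, 1]
BINARY_OP >> → 37 >> 1 = 18. Stack: [18]
STORE_FAST t → t=18. Stack: []
LOAD_CONST → push 0. Stack: [0]
STORE_FAST i → i=0. Stack: []
LOAD_FAST i → push 0. Stack: [0]
LOAD_CONST → push 3. Stack: [0, 3]
COMPARE_OP bool(<) → 0 vs 3 = True. Stack: [True]
POP_JUMP_IF_FALSE → pop True; no jump. Stack: []
LOAD_FAST_LOAD_FAST t,a → push 18,-10. Stack: [18, -10]
BINARY_OP - → 18 - -10 = 28. Stack: [28]
STORE_FAST t → t=28. Stack: []
LOAD_FAST t → push 28. Stack: [28]
LOAD_CONST → push 1. Stack: [28, 1]
BINARY_OP >> → 28 >> 1 = 14. Stack: [14]
STORE_FAST t → t=14. Stack: []
LOAD_FAST i → push 0. Stack: [0]
LOAD_CONST → push 1. Stack: [0, 1]
BINARY_OP + → 0 + 1 = 1. Stack: [1]
STORE_FAST i → i=1. Stack: []
LOAD_FAST i → push 1. Stack: [1]
LOAD_CONST → push 3. Stack: [1, 3]
COMPARE_OP bool(<) → 1 vs 3 = True. Stack: [True]
POP_JUMP_IF_FALSE → pop True; no jump. Stack: []
LOAD_FAST_LOAD_FAST t,a → push 14,-10. Stack: [14, -10]
BINARY_OP - → 14 - -10 = 24. Stack: [24]
STORE_FAST t → t=24. Stack: []
LOAD_FAST t → push 24. Stack: [24]
LOAD_CONST → push 1. Stack: [24, 1]
BINARY_OP >> → 24 >> 1 = 12. Stack: [12]
STORE_FAST t → t=12. Stack: []
LOAD_FAST i → push 1. Stack: [1]
LOAD_CONST → push 1. Stack: [1, 1]
BINARY_OP + → 1 + 1 = 2. Stack: [2]
STORE_FAST i → i=2. Stack: []
LOAD_FAST i → push 2. Stack: [2]
LOAD_CONST → push 3. Stack: [2, 3]
COMPARE_OP bool(<) → 2 vs 3 = True. Stack: [True]
POP_JUMP_IF_FALSE → pop True; no jump. Stack: []
LOAD_FAST_LOAD_FAST t,a → push 12,-10. Stack: [12, -10]
BINARY_OP - → 12 - -10 = 22. Stack: [22]
STORE_FAST t → t=22. Stack: []
LOAD_FAST t → push 22. Stack: [22]
LOAD_CONST → push 1. Stack: [22, 1]
BINARY_OP >> → 22 >> 1 = 11. Stack: [11]
STORE_FAST t → t=11. Stack: []
LOAD_FAST i → push 2. Stack: [2]
LOAD_CONST → push 1. Stack: [2, 1]
BINARY_OP + → 2 + 1 = 3. Stack: [3]
STORE_FAST i → i=3. Stack: []
LOAD_FAST i → push 3. Stack: [3]
LOAD_CONST → push 3. Stack: [3, 3]
COMPARE_OP bool(<) → 3 vs 3 = False. Stack: [False]
POP_JUMP_IF_FALSE → pop False; jump. Stack: []
LOAD_FAST t → push 11. Stack: [11]
RETURN_VALUE → return 11.

11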